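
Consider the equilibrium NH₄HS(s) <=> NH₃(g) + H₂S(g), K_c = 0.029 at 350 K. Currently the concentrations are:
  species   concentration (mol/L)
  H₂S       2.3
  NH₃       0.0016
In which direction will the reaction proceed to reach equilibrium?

in the forward direction

(NH₄HS is a pure solid — omitted from Q_c.)
Q_c = [NH₃]·[H₂S] = (0.0016)·(2.3) = 0.0037
Q_c = 0.0037 < K_c = 0.029, so the forward reaction proceeds.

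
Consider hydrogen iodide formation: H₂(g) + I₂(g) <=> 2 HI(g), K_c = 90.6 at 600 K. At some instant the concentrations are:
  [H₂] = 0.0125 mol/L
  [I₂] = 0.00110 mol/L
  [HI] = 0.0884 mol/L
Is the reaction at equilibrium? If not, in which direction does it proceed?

to the left

Q_c = [HI]² / ([H₂]·[I₂]) = (0.0884)² / ((0.0125)·(0.00110)) = 568
Q_c = 568 > K_c = 90.6, so the reverse reaction proceeds.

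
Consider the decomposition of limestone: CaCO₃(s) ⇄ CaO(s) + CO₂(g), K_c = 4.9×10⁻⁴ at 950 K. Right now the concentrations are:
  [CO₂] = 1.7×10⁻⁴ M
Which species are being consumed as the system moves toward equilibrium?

CaCO₃ (reactants)

(CaCO₃, CaO are pure solids — omitted from Q_c.)
Q_c = [CO₂] = 1.7×10⁻⁴
Q_c = 1.7×10⁻⁴ < K_c = 4.9×10⁻⁴: net forward reaction.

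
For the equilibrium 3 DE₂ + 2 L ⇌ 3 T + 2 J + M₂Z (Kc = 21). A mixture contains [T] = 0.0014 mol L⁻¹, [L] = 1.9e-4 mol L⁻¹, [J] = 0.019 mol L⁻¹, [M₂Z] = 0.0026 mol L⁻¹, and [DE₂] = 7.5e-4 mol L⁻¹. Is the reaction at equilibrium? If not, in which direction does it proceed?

in the reverse direction

Qc = [T]³·[J]²·[M₂Z] / ([DE₂]³·[L]²) = (0.0014)³·(0.019)²·(0.0026) / ((7.5e-4)³·(1.9e-4)²) = 170
Qc = 170 > Kc = 21, so the reverse reaction proceeds.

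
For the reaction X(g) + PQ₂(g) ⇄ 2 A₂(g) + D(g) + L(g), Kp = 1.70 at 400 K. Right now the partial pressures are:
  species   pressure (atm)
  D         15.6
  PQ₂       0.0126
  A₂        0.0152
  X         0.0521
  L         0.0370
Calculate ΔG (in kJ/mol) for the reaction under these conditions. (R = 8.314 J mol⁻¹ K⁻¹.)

ΔG = -7.07 kJ/mol

Qp = P(A₂)²·P(D)·P(L) / (P(X)·P(PQ₂)) = (0.0152)²·(15.6)·(0.0370) / ((0.0521)·(0.0126)) = 0.203
ΔG = RT ln(Qp/Kp) = (8.314 J mol⁻¹ K⁻¹)(400 K) × ln(0.203/1.70)
   = (3.326 kJ/mol)(-2.125) = -7.07 kJ/mol
ΔG < 0, so the forward reaction is spontaneous (proceeds forward).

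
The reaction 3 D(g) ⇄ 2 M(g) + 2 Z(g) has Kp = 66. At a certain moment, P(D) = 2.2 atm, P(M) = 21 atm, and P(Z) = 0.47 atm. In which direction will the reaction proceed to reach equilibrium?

Qp = P(M)²·P(Z)² / P(D)³ = (21)²·(0.47)² / (2.2)³ = 9.1
Qp = 9.1 < Kp = 66, so the forward reaction proceeds.

to the right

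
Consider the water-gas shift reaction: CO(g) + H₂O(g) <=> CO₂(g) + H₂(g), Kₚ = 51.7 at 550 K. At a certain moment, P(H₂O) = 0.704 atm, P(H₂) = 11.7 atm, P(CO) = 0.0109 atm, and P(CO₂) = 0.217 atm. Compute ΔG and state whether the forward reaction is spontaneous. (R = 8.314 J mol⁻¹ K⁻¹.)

Qₚ = P(CO₂)·P(H₂) / (P(CO)·P(H₂O)) = (0.217)·(11.7) / ((0.0109)·(0.704)) = 331
ΔG = RT ln(Qₚ/Kₚ) = (8.314 J mol⁻¹ K⁻¹)(550 K) × ln(331/51.7)
   = (4.573 kJ/mol)(1.857) = 8.49 kJ/mol
ΔG > 0, so the forward reaction is non-spontaneous (proceeds in reverse).

ΔG = 8.49 kJ/mol; the forward reaction is non-spontaneous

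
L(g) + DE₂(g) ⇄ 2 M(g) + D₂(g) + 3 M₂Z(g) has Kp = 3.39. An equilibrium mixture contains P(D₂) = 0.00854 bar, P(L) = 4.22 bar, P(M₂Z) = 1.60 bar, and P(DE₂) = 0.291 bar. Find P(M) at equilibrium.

At equilibrium, Kp = P(M)²·P(D₂)·P(M₂Z)³ / (P(L)·P(DE₂)) = 3.39.
(P(M))²·(0.00854)·(1.60)³ / ((4.22)·(0.291)) = 3.39
P(M)² = 119 ⇒ P(M) = 10.9 bar

P(M) = 10.9 bar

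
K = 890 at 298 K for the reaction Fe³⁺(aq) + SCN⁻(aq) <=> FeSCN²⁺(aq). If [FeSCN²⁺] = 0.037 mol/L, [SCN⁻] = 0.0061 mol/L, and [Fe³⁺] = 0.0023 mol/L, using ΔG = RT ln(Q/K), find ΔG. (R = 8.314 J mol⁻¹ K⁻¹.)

Q = [FeSCN²⁺] / ([Fe³⁺]·[SCN⁻]) = (0.037) / ((0.0023)·(0.0061)) = 2640
ΔG = RT ln(Q/K) = (8.314 J mol⁻¹ K⁻¹)(298 K) × ln(2640/890)
   = (2.478 kJ/mol)(1.087) = 2.69 kJ/mol
ΔG > 0, so the forward reaction is non-spontaneous (proceeds in reverse).

ΔG = 2.69 kJ/mol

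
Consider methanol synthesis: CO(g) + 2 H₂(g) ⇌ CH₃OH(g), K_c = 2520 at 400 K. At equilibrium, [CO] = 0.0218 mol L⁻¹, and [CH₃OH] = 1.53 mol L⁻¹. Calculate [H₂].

At equilibrium, K_c = [CH₃OH] / ([CO]·[H₂]²) = 2520.
(1.53) / ((0.0218)·([H₂])²) = 2520
[H₂]² = 0.0279 ⇒ [H₂] = 0.167 mol L⁻¹

[H₂] = 0.167 mol L⁻¹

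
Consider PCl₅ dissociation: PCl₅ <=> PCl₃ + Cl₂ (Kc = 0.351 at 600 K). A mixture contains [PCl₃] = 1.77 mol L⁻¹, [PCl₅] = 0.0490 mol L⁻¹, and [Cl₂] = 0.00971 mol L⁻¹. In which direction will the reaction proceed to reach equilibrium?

Qc = [PCl₃]·[Cl₂] / [PCl₅] = (1.77)·(0.00971) / (0.0490) = 0.351
Qc = 0.351 = Kc, so the system is already at equilibrium.

no net change (already at equilibrium)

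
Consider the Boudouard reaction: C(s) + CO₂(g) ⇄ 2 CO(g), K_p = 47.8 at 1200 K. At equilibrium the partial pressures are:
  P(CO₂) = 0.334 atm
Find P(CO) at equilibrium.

P(CO) = 4.00 atm

(C is a pure solid — omitted from K_p.)
At equilibrium, K_p = P(CO)² / P(CO₂) = 47.8.
(P(CO))² / (0.334) = 47.8
P(CO)² = 16.0 ⇒ P(CO) = 4.00 atm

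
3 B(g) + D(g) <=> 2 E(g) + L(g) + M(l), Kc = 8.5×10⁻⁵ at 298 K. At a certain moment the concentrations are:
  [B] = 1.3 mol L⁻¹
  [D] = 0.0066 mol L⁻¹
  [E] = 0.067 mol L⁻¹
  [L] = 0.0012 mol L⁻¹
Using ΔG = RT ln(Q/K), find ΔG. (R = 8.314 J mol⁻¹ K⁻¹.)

ΔG = 3.65 kJ/mol

(M is a pure liquid — omitted from Qc.)
Qc = [E]²·[L] / ([B]³·[D]) = (0.067)²·(0.0012) / ((1.3)³·(0.0066)) = 3.71×10⁻⁴
ΔG = RT ln(Qc/Kc) = (8.314 J mol⁻¹ K⁻¹)(298 K) × ln(3.71×10⁻⁴/8.5×10⁻⁵)
   = (2.478 kJ/mol)(1.474) = 3.65 kJ/mol
ΔG > 0, so the forward reaction is non-spontaneous (proceeds in reverse).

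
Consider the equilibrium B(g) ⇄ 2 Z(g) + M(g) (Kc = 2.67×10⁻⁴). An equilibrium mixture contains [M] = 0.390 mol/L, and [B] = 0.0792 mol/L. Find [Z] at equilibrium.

[Z] = 0.00736 mol/L

At equilibrium, Kc = [Z]²·[M] / [B] = 2.67×10⁻⁴.
([Z])²·(0.390) / (0.0792) = 2.67×10⁻⁴
[Z]² = 5.42×10⁻⁵ ⇒ [Z] = 0.00736 mol/L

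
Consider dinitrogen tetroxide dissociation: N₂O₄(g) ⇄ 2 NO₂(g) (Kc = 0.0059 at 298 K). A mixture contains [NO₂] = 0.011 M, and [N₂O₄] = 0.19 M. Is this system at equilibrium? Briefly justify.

Qc = [NO₂]² / [N₂O₄] = (0.011)² / (0.19) = 6.4×10⁻⁴
Qc = 6.4×10⁻⁴ < Kc = 0.0059: net forward reaction.

no; Q < K, reaction proceeds forward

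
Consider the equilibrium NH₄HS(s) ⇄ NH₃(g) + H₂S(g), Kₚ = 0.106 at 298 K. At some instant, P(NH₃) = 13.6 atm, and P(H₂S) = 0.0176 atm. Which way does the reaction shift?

reverse (toward reactants)

(NH₄HS is a pure solid — omitted from Qₚ.)
Qₚ = P(NH₃)·P(H₂S) = (13.6)·(0.0176) = 0.239
Qₚ = 0.239 > Kₚ = 0.106, so the reverse reaction proceeds.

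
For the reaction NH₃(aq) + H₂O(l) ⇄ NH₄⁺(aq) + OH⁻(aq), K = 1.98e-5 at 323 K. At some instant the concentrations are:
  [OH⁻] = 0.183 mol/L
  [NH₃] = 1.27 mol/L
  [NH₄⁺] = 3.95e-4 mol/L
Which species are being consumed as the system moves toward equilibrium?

(H₂O is a pure liquid — omitted from Q.)
Q = [NH₄⁺]·[OH⁻] / [NH₃] = (3.95e-4)·(0.183) / (1.27) = 5.69e-5
Q = 5.69e-5 > K = 1.98e-5: net reverse reaction.

NH₄⁺, OH⁻ (products)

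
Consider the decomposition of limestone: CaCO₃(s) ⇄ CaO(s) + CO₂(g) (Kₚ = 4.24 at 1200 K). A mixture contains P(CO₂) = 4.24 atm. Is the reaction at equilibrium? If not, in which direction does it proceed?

neither direction; the system is at equilibrium

(CaCO₃, CaO are pure solids — omitted from Qₚ.)
Qₚ = P(CO₂) = 4.24
Qₚ = 4.24 = Kₚ, so the system is already at equilibrium.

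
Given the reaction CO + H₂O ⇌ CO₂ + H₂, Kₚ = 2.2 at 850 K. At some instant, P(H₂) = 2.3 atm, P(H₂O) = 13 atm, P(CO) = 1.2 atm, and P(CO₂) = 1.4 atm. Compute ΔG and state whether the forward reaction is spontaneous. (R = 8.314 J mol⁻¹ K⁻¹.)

ΔG = -16.7 kJ/mol; the forward reaction is spontaneous

Qₚ = P(CO₂)·P(H₂) / (P(CO)·P(H₂O)) = (1.4)·(2.3) / ((1.2)·(13)) = 0.206
ΔG = RT ln(Qₚ/Kₚ) = (8.314 J mol⁻¹ K⁻¹)(850 K) × ln(0.206/2.2)
   = (7.067 kJ/mol)(-2.368) = -16.7 kJ/mol
ΔG < 0, so the forward reaction is spontaneous (proceeds forward).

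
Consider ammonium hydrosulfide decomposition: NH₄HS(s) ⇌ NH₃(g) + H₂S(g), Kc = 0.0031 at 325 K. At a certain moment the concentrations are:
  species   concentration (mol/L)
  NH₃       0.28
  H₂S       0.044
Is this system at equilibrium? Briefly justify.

(NH₄HS is a pure solid — omitted from Qc.)
Qc = [NH₃]·[H₂S] = (0.28)·(0.044) = 0.012
Qc = 0.012 > Kc = 0.0031: net reverse reaction.

no; Q > K, reaction proceeds in reverse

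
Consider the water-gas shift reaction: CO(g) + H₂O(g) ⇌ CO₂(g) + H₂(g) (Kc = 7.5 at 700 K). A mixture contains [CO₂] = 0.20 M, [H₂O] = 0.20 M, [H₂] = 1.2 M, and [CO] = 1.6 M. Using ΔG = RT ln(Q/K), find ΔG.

ΔG = -13.4 kJ/mol

Qc = [CO₂]·[H₂] / ([CO]·[H₂O]) = (0.20)·(1.2) / ((1.6)·(0.20)) = 0.750
ΔG = RT ln(Qc/Kc) = (8.314 J mol⁻¹ K⁻¹)(700 K) × ln(0.750/7.5)
   = (5.820 kJ/mol)(-2.303) = -13.4 kJ/mol
ΔG < 0, so the forward reaction is spontaneous (proceeds forward).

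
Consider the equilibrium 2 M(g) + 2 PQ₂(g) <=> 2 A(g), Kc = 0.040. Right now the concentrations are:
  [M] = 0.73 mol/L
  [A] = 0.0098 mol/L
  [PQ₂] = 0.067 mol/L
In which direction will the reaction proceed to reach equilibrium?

Qc = [A]² / ([M]²·[PQ₂]²) = (0.0098)² / ((0.73)²·(0.067)²) = 0.040
Qc = 0.040 = Kc, so the system is already at equilibrium.

neither direction; the system is at equilibrium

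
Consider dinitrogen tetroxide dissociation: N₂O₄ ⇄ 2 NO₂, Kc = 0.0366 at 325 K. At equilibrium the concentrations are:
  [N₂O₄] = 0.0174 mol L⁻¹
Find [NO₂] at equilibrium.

[NO₂] = 0.0252 mol L⁻¹

At equilibrium, Kc = [NO₂]² / [N₂O₄] = 0.0366.
([NO₂])² / (0.0174) = 0.0366
[NO₂]² = 6.37e-4 ⇒ [NO₂] = 0.0252 mol L⁻¹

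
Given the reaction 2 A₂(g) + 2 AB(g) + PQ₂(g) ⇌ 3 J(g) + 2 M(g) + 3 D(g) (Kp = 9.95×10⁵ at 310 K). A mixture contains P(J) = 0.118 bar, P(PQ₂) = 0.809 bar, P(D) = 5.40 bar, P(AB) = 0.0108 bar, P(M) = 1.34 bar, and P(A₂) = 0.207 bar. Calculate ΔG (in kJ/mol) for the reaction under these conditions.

Qp = P(J)³·P(M)²·P(D)³ / (P(A₂)²·P(AB)²·P(PQ₂)) = (0.118)³·(1.34)²·(5.40)³ / ((0.207)²·(0.0108)²·(0.809)) = 1.15×10⁵
ΔG = RT ln(Qp/Kp) = (8.314 J mol⁻¹ K⁻¹)(310 K) × ln(1.15×10⁵/9.95×10⁵)
   = (2.577 kJ/mol)(-2.158) = -5.56 kJ/mol
ΔG < 0, so the forward reaction is spontaneous (proceeds forward).

ΔG = -5.56 kJ/mol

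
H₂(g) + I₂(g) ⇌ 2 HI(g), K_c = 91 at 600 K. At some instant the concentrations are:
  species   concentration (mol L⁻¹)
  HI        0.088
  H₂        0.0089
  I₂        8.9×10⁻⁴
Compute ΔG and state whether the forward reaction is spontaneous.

Q_c = [HI]² / ([H₂]·[I₂]) = (0.088)² / ((0.0089)·(8.9×10⁻⁴)) = 978
ΔG = RT ln(Q_c/K_c) = (8.314 J mol⁻¹ K⁻¹)(600 K) × ln(978/91)
   = (4.988 kJ/mol)(2.375) = 11.8 kJ/mol
ΔG > 0, so the forward reaction is non-spontaneous (proceeds in reverse).

ΔG = 11.8 kJ/mol; the forward reaction is non-spontaneous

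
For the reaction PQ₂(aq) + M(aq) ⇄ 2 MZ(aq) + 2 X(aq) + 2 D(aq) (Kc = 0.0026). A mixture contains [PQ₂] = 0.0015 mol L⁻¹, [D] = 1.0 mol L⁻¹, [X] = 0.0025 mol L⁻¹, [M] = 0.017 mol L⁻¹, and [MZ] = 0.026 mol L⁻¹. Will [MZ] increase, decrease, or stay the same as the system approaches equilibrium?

increase

Qc = [MZ]²·[X]²·[D]² / ([PQ₂]·[M]) = (0.026)²·(0.0025)²·(1.0)² / ((0.0015)·(0.017)) = 1.7e-4
Qc = 1.7e-4 < Kc = 0.0026: net forward reaction.
MZ is a product, so it increases.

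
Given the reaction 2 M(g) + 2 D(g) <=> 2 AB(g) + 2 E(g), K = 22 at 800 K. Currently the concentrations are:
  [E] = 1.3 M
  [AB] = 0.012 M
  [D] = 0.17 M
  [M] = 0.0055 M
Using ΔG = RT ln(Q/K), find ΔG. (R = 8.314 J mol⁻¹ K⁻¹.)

ΔG = 16.9 kJ/mol

Q = [AB]²·[E]² / ([M]²·[D]²) = (0.012)²·(1.3)² / ((0.0055)²·(0.17)²) = 278
ΔG = RT ln(Q/K) = (8.314 J mol⁻¹ K⁻¹)(800 K) × ln(278/22)
   = (6.651 kJ/mol)(2.537) = 16.9 kJ/mol
ΔG > 0, so the forward reaction is non-spontaneous (proceeds in reverse).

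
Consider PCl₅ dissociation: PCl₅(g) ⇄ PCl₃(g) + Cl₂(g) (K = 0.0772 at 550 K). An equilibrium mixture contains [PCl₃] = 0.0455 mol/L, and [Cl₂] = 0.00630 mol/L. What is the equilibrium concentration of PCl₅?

At equilibrium, K = [PCl₃]·[Cl₂] / [PCl₅] = 0.0772.
(0.0455)·(0.00630) / ([PCl₅]) = 0.0772
[PCl₅] = 0.00371 mol/L

[PCl₅] = 0.00371 mol/L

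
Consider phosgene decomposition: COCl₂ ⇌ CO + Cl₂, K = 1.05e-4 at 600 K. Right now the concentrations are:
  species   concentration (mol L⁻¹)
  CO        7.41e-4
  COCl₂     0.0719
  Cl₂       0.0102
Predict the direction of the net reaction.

neither direction; the system is at equilibrium

Q = [CO]·[Cl₂] / [COCl₂] = (7.41e-4)·(0.0102) / (0.0719) = 1.05e-4
Q = 1.05e-4 = K, so the system is already at equilibrium.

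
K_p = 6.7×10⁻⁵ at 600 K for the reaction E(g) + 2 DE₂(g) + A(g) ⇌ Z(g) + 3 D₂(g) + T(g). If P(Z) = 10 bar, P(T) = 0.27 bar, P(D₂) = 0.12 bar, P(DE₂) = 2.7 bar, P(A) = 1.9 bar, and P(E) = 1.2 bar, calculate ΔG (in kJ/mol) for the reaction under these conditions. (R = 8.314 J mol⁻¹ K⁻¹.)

Q_p = P(Z)·P(D₂)³·P(T) / (P(E)·P(DE₂)²·P(A)) = (10)·(0.12)³·(0.27) / ((1.2)·(2.7)²·(1.9)) = 2.81×10⁻⁴
ΔG = RT ln(Q_p/K_p) = (8.314 J mol⁻¹ K⁻¹)(600 K) × ln(2.81×10⁻⁴/6.7×10⁻⁵)
   = (4.988 kJ/mol)(1.434) = 7.15 kJ/mol
ΔG > 0, so the forward reaction is non-spontaneous (proceeds in reverse).

ΔG = 7.15 kJ/mol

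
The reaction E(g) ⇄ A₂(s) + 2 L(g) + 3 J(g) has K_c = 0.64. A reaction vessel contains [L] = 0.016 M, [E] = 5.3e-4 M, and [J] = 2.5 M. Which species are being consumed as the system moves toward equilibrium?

(A₂ is a pure solid — omitted from Q_c.)
Q_c = [L]²·[J]³ / [E] = (0.016)²·(2.5)³ / (5.3e-4) = 7.5
Q_c = 7.5 > K_c = 0.64: net reverse reaction.

A₂, L, J (products)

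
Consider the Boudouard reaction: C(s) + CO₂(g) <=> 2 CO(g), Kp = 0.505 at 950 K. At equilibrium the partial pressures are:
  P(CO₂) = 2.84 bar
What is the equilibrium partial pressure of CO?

P(CO) = 1.20 bar

(C is a pure solid — omitted from Kp.)
At equilibrium, Kp = P(CO)² / P(CO₂) = 0.505.
(P(CO))² / (2.84) = 0.505
P(CO)² = 1.43 ⇒ P(CO) = 1.20 bar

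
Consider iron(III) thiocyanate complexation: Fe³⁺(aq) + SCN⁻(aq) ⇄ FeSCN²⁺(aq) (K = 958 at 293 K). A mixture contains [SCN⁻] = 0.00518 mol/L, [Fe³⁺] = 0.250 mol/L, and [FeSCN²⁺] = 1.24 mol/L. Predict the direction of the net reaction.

Q = [FeSCN²⁺] / ([Fe³⁺]·[SCN⁻]) = (1.24) / ((0.250)·(0.00518)) = 958
Q = 958 = K, so the system is already at equilibrium.

neither direction; the system is at equilibrium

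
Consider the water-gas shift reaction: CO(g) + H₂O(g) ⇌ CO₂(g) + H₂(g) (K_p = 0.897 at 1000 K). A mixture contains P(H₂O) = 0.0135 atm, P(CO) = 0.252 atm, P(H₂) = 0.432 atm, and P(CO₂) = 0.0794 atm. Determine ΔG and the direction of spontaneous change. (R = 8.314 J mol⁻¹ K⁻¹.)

Q_p = P(CO₂)·P(H₂) / (P(CO)·P(H₂O)) = (0.0794)·(0.432) / ((0.252)·(0.0135)) = 10.1
ΔG = RT ln(Q_p/K_p) = (8.314 J mol⁻¹ K⁻¹)(1000 K) × ln(10.1/0.897)
   = (8.314 kJ/mol)(2.421) = 20.1 kJ/mol
ΔG > 0, so the forward reaction is non-spontaneous (proceeds in reverse).

ΔG = 20.1 kJ/mol; the forward reaction is non-spontaneous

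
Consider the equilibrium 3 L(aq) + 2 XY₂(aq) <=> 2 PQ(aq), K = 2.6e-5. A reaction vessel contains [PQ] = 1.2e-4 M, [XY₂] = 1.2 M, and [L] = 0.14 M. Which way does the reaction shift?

in the forward direction

Q = [PQ]² / ([L]³·[XY₂]²) = (1.2e-4)² / ((0.14)³·(1.2)²) = 3.6e-6
Q = 3.6e-6 < K = 2.6e-5, so the forward reaction proceeds.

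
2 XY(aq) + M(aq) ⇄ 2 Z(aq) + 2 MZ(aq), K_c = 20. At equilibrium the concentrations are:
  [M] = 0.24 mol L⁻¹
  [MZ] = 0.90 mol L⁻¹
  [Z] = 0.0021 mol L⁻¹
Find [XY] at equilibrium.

[XY] = 8.6e-4 mol L⁻¹

At equilibrium, K_c = [Z]²·[MZ]² / ([XY]²·[M]) = 20.
(0.0021)²·(0.90)² / (([XY])²·(0.24)) = 20
[XY]² = 7.44e-7 ⇒ [XY] = 8.6e-4 mol L⁻¹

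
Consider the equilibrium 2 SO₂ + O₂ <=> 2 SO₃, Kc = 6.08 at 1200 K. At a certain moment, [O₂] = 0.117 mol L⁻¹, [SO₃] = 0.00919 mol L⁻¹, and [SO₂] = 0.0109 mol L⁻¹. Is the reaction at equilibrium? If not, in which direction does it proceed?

Qc = [SO₃]² / ([SO₂]²·[O₂]) = (0.00919)² / ((0.0109)²·(0.117)) = 6.08
Qc = 6.08 = Kc, so the system is already at equilibrium.

at equilibrium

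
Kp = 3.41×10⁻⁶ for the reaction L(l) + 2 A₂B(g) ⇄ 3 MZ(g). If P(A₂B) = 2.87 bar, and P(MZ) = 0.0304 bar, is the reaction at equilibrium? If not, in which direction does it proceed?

neither direction; the system is at equilibrium

(L is a pure liquid — omitted from Qp.)
Qp = P(MZ)³ / P(A₂B)² = (0.0304)³ / (2.87)² = 3.41×10⁻⁶
Qp = 3.41×10⁻⁶ = Kp, so the system is already at equilibrium.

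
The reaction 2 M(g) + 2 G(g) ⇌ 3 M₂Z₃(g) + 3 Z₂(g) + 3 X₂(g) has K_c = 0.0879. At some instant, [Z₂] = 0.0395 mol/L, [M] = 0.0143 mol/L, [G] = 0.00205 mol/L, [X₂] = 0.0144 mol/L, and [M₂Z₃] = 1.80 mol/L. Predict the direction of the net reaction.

Q_c = [M₂Z₃]³·[Z₂]³·[X₂]³ / ([M]²·[G]²) = (1.80)³·(0.0395)³·(0.0144)³ / ((0.0143)²·(0.00205)²) = 1.25
Q_c = 1.25 > K_c = 0.0879, so the reverse reaction proceeds.

to the left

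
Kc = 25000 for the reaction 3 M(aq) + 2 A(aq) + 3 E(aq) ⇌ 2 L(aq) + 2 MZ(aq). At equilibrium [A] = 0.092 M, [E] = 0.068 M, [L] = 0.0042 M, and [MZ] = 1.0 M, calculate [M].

At equilibrium, Kc = [L]²·[MZ]² / ([M]³·[A]²·[E]³) = 25000.
(0.0042)²·(1.0)² / (([M])³·(0.092)²·(0.068)³) = 25000
[M]³ = 2.65×10⁻⁴ ⇒ [M] = 0.064 M

[M] = 0.064 M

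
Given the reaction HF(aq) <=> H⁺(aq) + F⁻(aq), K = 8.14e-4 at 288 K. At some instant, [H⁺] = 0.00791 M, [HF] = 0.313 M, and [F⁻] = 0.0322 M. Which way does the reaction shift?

Q = [H⁺]·[F⁻] / [HF] = (0.00791)·(0.0322) / (0.313) = 8.14e-4
Q = 8.14e-4 = K, so the system is already at equilibrium.

at equilibrium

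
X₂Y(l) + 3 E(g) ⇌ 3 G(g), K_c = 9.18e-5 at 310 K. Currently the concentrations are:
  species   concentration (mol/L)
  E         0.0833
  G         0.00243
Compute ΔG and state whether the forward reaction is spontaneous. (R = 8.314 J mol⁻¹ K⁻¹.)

ΔG = -3.37 kJ/mol; the forward reaction is spontaneous

(X₂Y is a pure liquid — omitted from Q_c.)
Q_c = [G]³ / [E]³ = (0.00243)³ / (0.0833)³ = 2.48e-5
ΔG = RT ln(Q_c/K_c) = (8.314 J mol⁻¹ K⁻¹)(310 K) × ln(2.48e-5/9.18e-5)
   = (2.577 kJ/mol)(-1.309) = -3.37 kJ/mol
ΔG < 0, so the forward reaction is spontaneous (proceeds forward).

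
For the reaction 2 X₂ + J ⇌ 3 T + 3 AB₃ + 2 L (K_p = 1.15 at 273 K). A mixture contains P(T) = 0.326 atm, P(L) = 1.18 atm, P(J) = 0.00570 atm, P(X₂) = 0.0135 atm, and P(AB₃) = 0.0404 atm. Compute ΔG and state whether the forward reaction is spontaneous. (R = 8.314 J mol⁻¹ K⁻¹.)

ΔG = 2.22 kJ/mol; the forward reaction is non-spontaneous

Q_p = P(T)³·P(AB₃)³·P(L)² / (P(X₂)²·P(J)) = (0.326)³·(0.0404)³·(1.18)² / ((0.0135)²·(0.00570)) = 3.06
ΔG = RT ln(Q_p/K_p) = (8.314 J mol⁻¹ K⁻¹)(273 K) × ln(3.06/1.15)
   = (2.270 kJ/mol)(0.9787) = 2.22 kJ/mol
ΔG > 0, so the forward reaction is non-spontaneous (proceeds in reverse).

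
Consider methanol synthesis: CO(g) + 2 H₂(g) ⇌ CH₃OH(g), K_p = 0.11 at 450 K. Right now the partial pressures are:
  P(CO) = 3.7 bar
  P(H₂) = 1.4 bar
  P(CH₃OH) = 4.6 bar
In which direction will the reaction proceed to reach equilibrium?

reverse (toward reactants)

Q_p = P(CH₃OH) / (P(CO)·P(H₂)²) = (4.6) / ((3.7)·(1.4)²) = 0.63
Q_p = 0.63 > K_p = 0.11, so the reverse reaction proceeds.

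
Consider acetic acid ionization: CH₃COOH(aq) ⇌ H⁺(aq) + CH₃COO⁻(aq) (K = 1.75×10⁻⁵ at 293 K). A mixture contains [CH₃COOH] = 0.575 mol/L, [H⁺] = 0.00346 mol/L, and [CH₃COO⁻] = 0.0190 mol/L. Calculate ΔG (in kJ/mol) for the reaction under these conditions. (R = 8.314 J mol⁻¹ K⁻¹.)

Q = [H⁺]·[CH₃COO⁻] / [CH₃COOH] = (0.00346)·(0.0190) / (0.575) = 1.14×10⁻⁴
ΔG = RT ln(Q/K) = (8.314 J mol⁻¹ K⁻¹)(293 K) × ln(1.14×10⁻⁴/1.75×10⁻⁵)
   = (2.436 kJ/mol)(1.874) = 4.57 kJ/mol
ΔG > 0, so the forward reaction is non-spontaneous (proceeds in reverse).

ΔG = 4.57 kJ/mol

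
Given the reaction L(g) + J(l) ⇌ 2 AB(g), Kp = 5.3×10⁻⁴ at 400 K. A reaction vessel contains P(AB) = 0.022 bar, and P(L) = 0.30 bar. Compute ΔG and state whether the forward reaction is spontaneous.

ΔG = 3.70 kJ/mol; the forward reaction is non-spontaneous

(J is a pure liquid — omitted from Qp.)
Qp = P(AB)² / P(L) = (0.022)² / (0.30) = 0.00161
ΔG = RT ln(Qp/Kp) = (8.314 J mol⁻¹ K⁻¹)(400 K) × ln(0.00161/5.3×10⁻⁴)
   = (3.326 kJ/mol)(1.111) = 3.70 kJ/mol
ΔG > 0, so the forward reaction is non-spontaneous (proceeds in reverse).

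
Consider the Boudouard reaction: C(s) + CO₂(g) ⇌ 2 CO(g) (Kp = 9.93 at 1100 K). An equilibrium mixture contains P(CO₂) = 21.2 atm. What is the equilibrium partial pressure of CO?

P(CO) = 14.5 atm

(C is a pure solid — omitted from Kp.)
At equilibrium, Kp = P(CO)² / P(CO₂) = 9.93.
(P(CO))² / (21.2) = 9.93
P(CO)² = 211 ⇒ P(CO) = 14.5 atm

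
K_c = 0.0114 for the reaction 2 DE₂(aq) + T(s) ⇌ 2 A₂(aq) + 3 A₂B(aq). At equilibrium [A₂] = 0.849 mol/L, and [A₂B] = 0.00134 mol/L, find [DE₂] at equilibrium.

[DE₂] = 3.90e-4 mol/L

(T is a pure solid — omitted from K_c.)
At equilibrium, K_c = [A₂]²·[A₂B]³ / [DE₂]² = 0.0114.
(0.849)²·(0.00134)³ / ([DE₂])² = 0.0114
[DE₂]² = 1.52e-7 ⇒ [DE₂] = 3.90e-4 mol/L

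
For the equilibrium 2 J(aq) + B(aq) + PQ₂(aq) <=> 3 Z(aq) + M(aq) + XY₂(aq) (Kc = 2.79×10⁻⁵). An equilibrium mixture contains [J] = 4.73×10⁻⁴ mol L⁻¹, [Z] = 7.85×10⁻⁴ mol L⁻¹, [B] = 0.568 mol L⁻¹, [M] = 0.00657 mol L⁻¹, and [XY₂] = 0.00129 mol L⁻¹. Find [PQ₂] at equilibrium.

[PQ₂] = 0.00116 mol L⁻¹

At equilibrium, Kc = [Z]³·[M]·[XY₂] / ([J]²·[B]·[PQ₂]) = 2.79×10⁻⁵.
(7.85×10⁻⁴)³·(0.00657)·(0.00129) / ((4.73×10⁻⁴)²·(0.568)·([PQ₂])) = 2.79×10⁻⁵
[PQ₂] = 0.00116 mol L⁻¹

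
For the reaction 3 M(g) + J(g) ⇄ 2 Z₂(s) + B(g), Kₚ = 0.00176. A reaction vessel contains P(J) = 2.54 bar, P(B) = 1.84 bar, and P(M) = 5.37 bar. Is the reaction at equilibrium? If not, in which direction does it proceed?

(Z₂ is a pure solid — omitted from Qₚ.)
Qₚ = P(B) / (P(M)³·P(J)) = (1.84) / ((5.37)³·(2.54)) = 0.00468
Qₚ = 0.00468 > Kₚ = 0.00176, so the reverse reaction proceeds.

reverse (toward reactants)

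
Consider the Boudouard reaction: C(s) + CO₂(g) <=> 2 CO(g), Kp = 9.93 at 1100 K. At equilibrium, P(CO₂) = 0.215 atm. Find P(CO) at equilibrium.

(C is a pure solid — omitted from Kp.)
At equilibrium, Kp = P(CO)² / P(CO₂) = 9.93.
(P(CO))² / (0.215) = 9.93
P(CO)² = 2.13 ⇒ P(CO) = 1.46 atm

P(CO) = 1.46 atm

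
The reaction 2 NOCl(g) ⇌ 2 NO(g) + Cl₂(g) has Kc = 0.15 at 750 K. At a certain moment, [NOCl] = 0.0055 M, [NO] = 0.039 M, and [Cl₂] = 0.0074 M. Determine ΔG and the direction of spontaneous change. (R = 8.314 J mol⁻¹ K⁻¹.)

ΔG = 5.66 kJ/mol; the forward reaction is non-spontaneous

Qc = [NO]²·[Cl₂] / [NOCl]² = (0.039)²·(0.0074) / (0.0055)² = 0.372
ΔG = RT ln(Qc/Kc) = (8.314 J mol⁻¹ K⁻¹)(750 K) × ln(0.372/0.15)
   = (6.236 kJ/mol)(0.9083) = 5.66 kJ/mol
ΔG > 0, so the forward reaction is non-spontaneous (proceeds in reverse).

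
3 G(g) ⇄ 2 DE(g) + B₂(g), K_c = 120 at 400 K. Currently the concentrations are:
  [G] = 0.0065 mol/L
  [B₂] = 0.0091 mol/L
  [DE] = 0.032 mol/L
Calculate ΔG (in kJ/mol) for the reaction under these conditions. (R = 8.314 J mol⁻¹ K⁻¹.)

ΔG = -4.20 kJ/mol

Q_c = [DE]²·[B₂] / [G]³ = (0.032)²·(0.0091) / (0.0065)³ = 33.9
ΔG = RT ln(Q_c/K_c) = (8.314 J mol⁻¹ K⁻¹)(400 K) × ln(33.9/120)
   = (3.326 kJ/mol)(-1.264) = -4.20 kJ/mol
ΔG < 0, so the forward reaction is spontaneous (proceeds forward).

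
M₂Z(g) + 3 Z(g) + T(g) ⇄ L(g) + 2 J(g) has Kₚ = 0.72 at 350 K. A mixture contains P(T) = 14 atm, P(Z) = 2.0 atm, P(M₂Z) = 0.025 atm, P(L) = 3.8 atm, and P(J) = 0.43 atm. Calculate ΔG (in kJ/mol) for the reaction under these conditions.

ΔG = -3.07 kJ/mol

Qₚ = P(L)·P(J)² / (P(M₂Z)·P(Z)³·P(T)) = (3.8)·(0.43)² / ((0.025)·(2.0)³·(14)) = 0.251
ΔG = RT ln(Qₚ/Kₚ) = (8.314 J mol⁻¹ K⁻¹)(350 K) × ln(0.251/0.72)
   = (2.910 kJ/mol)(-1.054) = -3.07 kJ/mol
ΔG < 0, so the forward reaction is spontaneous (proceeds forward).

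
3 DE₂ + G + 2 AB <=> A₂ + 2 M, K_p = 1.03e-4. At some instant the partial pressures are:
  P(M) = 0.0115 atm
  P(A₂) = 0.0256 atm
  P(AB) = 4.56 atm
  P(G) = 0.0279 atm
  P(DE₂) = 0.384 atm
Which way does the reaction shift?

neither direction; the system is at equilibrium

Q_p = P(A₂)·P(M)² / (P(DE₂)³·P(G)·P(AB)²) = (0.0256)·(0.0115)² / ((0.384)³·(0.0279)·(4.56)²) = 1.03e-4
Q_p = 1.03e-4 = K_p, so the system is already at equilibrium.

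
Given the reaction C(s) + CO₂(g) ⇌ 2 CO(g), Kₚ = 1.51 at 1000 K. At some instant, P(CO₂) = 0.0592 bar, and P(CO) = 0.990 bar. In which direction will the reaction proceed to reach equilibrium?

in the reverse direction

(C is a pure solid — omitted from Qₚ.)
Qₚ = P(CO)² / P(CO₂) = (0.990)² / (0.0592) = 16.6
Qₚ = 16.6 > Kₚ = 1.51, so the reverse reaction proceeds.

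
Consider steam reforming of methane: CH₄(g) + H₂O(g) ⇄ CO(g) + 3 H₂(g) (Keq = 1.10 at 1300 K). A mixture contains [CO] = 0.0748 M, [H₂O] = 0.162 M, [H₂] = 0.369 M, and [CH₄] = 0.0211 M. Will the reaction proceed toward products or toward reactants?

no net change (already at equilibrium)

Q = [CO]·[H₂]³ / ([CH₄]·[H₂O]) = (0.0748)·(0.369)³ / ((0.0211)·(0.162)) = 1.10
Q = 1.10 = Keq, so the system is already at equilibrium.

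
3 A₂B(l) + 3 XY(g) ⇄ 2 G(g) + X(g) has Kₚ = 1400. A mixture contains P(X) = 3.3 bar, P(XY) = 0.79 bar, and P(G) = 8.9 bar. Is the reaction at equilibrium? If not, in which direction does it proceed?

(A₂B is a pure liquid — omitted from Qₚ.)
Qₚ = P(G)²·P(X) / P(XY)³ = (8.9)²·(3.3) / (0.79)³ = 530
Qₚ = 530 < Kₚ = 1400, so the forward reaction proceeds.

in the forward direction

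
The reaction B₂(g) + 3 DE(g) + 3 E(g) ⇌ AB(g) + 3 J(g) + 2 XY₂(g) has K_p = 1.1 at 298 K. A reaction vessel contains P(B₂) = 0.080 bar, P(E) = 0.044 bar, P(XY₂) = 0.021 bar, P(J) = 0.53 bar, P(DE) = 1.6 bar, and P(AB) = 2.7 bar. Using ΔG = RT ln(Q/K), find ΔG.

ΔG = 4.34 kJ/mol

Q_p = P(AB)·P(J)³·P(XY₂)² / (P(B₂)·P(DE)³·P(E)³) = (2.7)·(0.53)³·(0.021)² / ((0.080)·(1.6)³·(0.044)³) = 6.35
ΔG = RT ln(Q_p/K_p) = (8.314 J mol⁻¹ K⁻¹)(298 K) × ln(6.35/1.1)
   = (2.478 kJ/mol)(1.753) = 4.34 kJ/mol
ΔG > 0, so the forward reaction is non-spontaneous (proceeds in reverse).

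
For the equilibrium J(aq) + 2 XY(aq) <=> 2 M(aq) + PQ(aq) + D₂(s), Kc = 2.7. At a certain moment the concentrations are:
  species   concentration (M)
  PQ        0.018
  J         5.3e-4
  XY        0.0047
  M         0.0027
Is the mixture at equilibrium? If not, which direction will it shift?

(D₂ is a pure solid — omitted from Qc.)
Qc = [M]²·[PQ] / ([J]·[XY]²) = (0.0027)²·(0.018) / ((5.3e-4)·(0.0047)²) = 11
Qc = 11 > Kc = 2.7: net reverse reaction.

no; Q > K, reaction proceeds in reverse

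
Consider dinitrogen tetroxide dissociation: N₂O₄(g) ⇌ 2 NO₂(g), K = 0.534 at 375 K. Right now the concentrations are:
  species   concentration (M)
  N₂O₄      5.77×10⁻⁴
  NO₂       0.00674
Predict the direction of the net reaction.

Q = [NO₂]² / [N₂O₄] = (0.00674)² / (5.77×10⁻⁴) = 0.0787
Q = 0.0787 < K = 0.534, so the forward reaction proceeds.

toward products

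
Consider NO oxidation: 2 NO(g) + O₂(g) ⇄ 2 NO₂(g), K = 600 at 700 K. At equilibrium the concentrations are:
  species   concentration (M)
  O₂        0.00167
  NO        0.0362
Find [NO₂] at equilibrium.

[NO₂] = 0.0362 M

At equilibrium, K = [NO₂]² / ([NO]²·[O₂]) = 600.
([NO₂])² / ((0.0362)²·(0.00167)) = 600
[NO₂]² = 0.00131 ⇒ [NO₂] = 0.0362 M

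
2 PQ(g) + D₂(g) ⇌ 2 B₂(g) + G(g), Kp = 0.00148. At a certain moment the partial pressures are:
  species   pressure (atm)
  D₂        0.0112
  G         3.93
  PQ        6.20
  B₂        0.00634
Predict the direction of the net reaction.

Qp = P(B₂)²·P(G) / (P(PQ)²·P(D₂)) = (0.00634)²·(3.93) / ((6.20)²·(0.0112)) = 3.67e-4
Qp = 3.67e-4 < Kp = 0.00148, so the forward reaction proceeds.

to the right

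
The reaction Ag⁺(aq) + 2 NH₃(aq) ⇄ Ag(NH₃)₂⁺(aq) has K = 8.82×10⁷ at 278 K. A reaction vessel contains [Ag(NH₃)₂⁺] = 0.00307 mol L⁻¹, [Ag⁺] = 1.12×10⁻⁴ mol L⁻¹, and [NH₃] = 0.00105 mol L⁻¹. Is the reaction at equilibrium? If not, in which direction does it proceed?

Q = [Ag(NH₃)₂⁺] / ([Ag⁺]·[NH₃]²) = (0.00307) / ((1.12×10⁻⁴)·(0.00105)²) = 2.49×10⁷
Q = 2.49×10⁷ < K = 8.82×10⁷, so the forward reaction proceeds.

in the forward direction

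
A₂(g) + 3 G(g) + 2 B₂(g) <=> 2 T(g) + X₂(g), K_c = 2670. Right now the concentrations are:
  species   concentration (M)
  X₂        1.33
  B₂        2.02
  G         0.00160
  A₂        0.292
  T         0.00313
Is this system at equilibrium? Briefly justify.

yes, at equilibrium

Q_c = [T]²·[X₂] / ([A₂]·[G]³·[B₂]²) = (0.00313)²·(1.33) / ((0.292)·(0.00160)³·(2.02)²) = 2670
Q_c = 2670 = K_c; the system is at equilibrium.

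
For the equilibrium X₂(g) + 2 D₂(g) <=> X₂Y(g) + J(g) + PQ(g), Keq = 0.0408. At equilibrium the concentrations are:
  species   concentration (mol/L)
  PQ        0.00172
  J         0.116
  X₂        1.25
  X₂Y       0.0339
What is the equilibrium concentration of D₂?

[D₂] = 0.0115 mol/L

At equilibrium, Keq = [X₂Y]·[J]·[PQ] / ([X₂]·[D₂]²) = 0.0408.
(0.0339)·(0.116)·(0.00172) / ((1.25)·([D₂])²) = 0.0408
[D₂]² = 1.33×10⁻⁴ ⇒ [D₂] = 0.0115 mol/L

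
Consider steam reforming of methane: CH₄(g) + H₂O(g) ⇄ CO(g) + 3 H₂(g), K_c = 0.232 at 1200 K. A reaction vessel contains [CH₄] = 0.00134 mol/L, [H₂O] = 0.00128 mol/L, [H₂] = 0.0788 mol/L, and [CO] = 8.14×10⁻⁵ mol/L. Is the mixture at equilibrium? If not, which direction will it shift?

Q_c = [CO]·[H₂]³ / ([CH₄]·[H₂O]) = (8.14×10⁻⁵)·(0.0788)³ / ((0.00134)·(0.00128)) = 0.0232
Q_c = 0.0232 < K_c = 0.232: net forward reaction.

no; Q < K, reaction proceeds forward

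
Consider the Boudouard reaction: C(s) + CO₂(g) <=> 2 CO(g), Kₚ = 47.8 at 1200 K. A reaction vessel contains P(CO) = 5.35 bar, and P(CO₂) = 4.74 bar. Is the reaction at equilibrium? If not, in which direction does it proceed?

in the forward direction

(C is a pure solid — omitted from Qₚ.)
Qₚ = P(CO)² / P(CO₂) = (5.35)² / (4.74) = 6.04
Qₚ = 6.04 < Kₚ = 47.8, so the forward reaction proceeds.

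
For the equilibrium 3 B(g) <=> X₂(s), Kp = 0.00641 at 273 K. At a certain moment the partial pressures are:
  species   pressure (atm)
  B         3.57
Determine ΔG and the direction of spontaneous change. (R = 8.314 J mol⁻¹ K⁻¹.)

ΔG = 2.80 kJ/mol; the forward reaction is non-spontaneous

(X₂ is a pure solid — omitted from Qp.)
Qp = 1 / P(B)³ = 1 / (3.57)³ = 0.0220
ΔG = RT ln(Qp/Kp) = (8.314 J mol⁻¹ K⁻¹)(273 K) × ln(0.0220/0.00641)
   = (2.270 kJ/mol)(1.233) = 2.80 kJ/mol
ΔG > 0, so the forward reaction is non-spontaneous (proceeds in reverse).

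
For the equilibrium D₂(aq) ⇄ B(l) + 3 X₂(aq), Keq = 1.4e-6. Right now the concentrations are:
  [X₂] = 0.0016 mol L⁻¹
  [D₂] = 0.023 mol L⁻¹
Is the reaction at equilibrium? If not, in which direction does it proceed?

(B is a pure liquid — omitted from Q.)
Q = [X₂]³ / [D₂] = (0.0016)³ / (0.023) = 1.8e-7
Q = 1.8e-7 < Keq = 1.4e-6, so the forward reaction proceeds.

to the right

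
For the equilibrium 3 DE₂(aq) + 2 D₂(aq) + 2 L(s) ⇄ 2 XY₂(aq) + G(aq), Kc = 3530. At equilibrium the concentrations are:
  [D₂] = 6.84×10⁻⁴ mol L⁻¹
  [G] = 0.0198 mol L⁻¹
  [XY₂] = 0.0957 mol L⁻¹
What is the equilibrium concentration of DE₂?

(L is a pure solid — omitted from Kc.)
At equilibrium, Kc = [XY₂]²·[G] / ([DE₂]³·[D₂]²) = 3530.
(0.0957)²·(0.0198) / (([DE₂])³·(6.84×10⁻⁴)²) = 3530
[DE₂]³ = 0.110 ⇒ [DE₂] = 0.479 mol L⁻¹

[DE₂] = 0.479 mol L⁻¹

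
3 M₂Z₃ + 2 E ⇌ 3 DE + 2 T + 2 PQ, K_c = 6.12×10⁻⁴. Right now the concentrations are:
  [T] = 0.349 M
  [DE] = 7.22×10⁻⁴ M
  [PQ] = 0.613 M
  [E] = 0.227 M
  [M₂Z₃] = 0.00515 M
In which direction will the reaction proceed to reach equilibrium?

to the left

Q_c = [DE]³·[T]²·[PQ]² / ([M₂Z₃]³·[E]²) = (7.22×10⁻⁴)³·(0.349)²·(0.613)² / ((0.00515)³·(0.227)²) = 0.00245
Q_c = 0.00245 > K_c = 6.12×10⁻⁴, so the reverse reaction proceeds.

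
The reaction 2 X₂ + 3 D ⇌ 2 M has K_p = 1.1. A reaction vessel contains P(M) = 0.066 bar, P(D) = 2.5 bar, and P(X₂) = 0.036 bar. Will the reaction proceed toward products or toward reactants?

toward products

Q_p = P(M)² / (P(X₂)²·P(D)³) = (0.066)² / ((0.036)²·(2.5)³) = 0.22
Q_p = 0.22 < K_p = 1.1, so the forward reaction proceeds.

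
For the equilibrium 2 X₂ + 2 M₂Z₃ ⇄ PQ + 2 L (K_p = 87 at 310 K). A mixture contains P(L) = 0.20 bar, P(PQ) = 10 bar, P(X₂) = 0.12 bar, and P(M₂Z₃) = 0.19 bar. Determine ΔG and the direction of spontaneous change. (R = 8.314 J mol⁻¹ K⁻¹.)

Q_p = P(PQ)·P(L)² / (P(X₂)²·P(M₂Z₃)²) = (10)·(0.20)² / ((0.12)²·(0.19)²) = 769
ΔG = RT ln(Q_p/K_p) = (8.314 J mol⁻¹ K⁻¹)(310 K) × ln(769/87)
   = (2.577 kJ/mol)(2.179) = 5.62 kJ/mol
ΔG > 0, so the forward reaction is non-spontaneous (proceeds in reverse).

ΔG = 5.62 kJ/mol; the forward reaction is non-spontaneous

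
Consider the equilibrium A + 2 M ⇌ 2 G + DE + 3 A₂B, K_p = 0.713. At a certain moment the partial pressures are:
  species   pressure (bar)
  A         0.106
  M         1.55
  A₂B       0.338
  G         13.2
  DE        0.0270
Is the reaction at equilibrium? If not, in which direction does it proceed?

at equilibrium

Q_p = P(G)²·P(DE)·P(A₂B)³ / (P(A)·P(M)²) = (13.2)²·(0.0270)·(0.338)³ / ((0.106)·(1.55)²) = 0.713
Q_p = 0.713 = K_p, so the system is already at equilibrium.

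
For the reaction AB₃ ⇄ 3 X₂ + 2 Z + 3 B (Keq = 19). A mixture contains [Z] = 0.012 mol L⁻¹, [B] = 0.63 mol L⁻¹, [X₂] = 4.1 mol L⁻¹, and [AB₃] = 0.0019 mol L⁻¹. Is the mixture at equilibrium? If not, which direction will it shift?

no; Q < K, reaction proceeds forward

Q = [X₂]³·[Z]²·[B]³ / [AB₃] = (4.1)³·(0.012)²·(0.63)³ / (0.0019) = 1.3
Q = 1.3 < Keq = 19: net forward reaction.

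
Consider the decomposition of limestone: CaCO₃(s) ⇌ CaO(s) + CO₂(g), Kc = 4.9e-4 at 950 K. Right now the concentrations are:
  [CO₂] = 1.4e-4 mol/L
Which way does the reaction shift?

forward (toward products)

(CaCO₃, CaO are pure solids — omitted from Qc.)
Qc = [CO₂] = 1.4e-4
Qc = 1.4e-4 < Kc = 4.9e-4, so the forward reaction proceeds.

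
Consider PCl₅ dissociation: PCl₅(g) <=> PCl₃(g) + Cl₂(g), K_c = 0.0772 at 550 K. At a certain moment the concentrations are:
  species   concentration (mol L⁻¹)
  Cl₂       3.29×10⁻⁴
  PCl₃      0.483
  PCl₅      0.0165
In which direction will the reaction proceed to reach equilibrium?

forward (toward products)

Q_c = [PCl₃]·[Cl₂] / [PCl₅] = (0.483)·(3.29×10⁻⁴) / (0.0165) = 0.00963
Q_c = 0.00963 < K_c = 0.0772, so the forward reaction proceeds.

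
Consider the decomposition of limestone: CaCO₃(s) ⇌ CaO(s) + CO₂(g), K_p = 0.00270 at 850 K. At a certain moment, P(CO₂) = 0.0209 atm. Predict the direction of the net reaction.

to the left

(CaCO₃, CaO are pure solids — omitted from Q_p.)
Q_p = P(CO₂) = 0.0209
Q_p = 0.0209 > K_p = 0.00270, so the reverse reaction proceeds.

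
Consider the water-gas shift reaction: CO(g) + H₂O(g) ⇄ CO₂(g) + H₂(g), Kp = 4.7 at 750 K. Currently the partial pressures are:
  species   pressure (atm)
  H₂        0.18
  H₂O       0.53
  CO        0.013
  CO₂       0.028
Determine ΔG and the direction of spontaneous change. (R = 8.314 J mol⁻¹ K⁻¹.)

Qp = P(CO₂)·P(H₂) / (P(CO)·P(H₂O)) = (0.028)·(0.18) / ((0.013)·(0.53)) = 0.731
ΔG = RT ln(Qp/Kp) = (8.314 J mol⁻¹ K⁻¹)(750 K) × ln(0.731/4.7)
   = (6.236 kJ/mol)(-1.861) = -11.6 kJ/mol
ΔG < 0, so the forward reaction is spontaneous (proceeds forward).

ΔG = -11.6 kJ/mol; the forward reaction is spontaneous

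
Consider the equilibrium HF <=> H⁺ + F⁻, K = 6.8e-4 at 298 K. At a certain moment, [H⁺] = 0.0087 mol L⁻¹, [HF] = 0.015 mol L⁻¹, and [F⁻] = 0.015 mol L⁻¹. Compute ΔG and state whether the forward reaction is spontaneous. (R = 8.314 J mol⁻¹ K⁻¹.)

Q = [H⁺]·[F⁻] / [HF] = (0.0087)·(0.015) / (0.015) = 0.00870
ΔG = RT ln(Q/K) = (8.314 J mol⁻¹ K⁻¹)(298 K) × ln(0.00870/6.8e-4)
   = (2.478 kJ/mol)(2.549) = 6.32 kJ/mol
ΔG > 0, so the forward reaction is non-spontaneous (proceeds in reverse).

ΔG = 6.32 kJ/mol; the forward reaction is non-spontaneous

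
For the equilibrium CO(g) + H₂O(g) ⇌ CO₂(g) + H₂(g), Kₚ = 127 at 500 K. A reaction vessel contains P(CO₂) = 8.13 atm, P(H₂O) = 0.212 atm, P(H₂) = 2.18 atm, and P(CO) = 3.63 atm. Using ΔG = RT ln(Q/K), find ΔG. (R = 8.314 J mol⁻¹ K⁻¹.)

ΔG = -7.10 kJ/mol

Qₚ = P(CO₂)·P(H₂) / (P(CO)·P(H₂O)) = (8.13)·(2.18) / ((3.63)·(0.212)) = 23.0
ΔG = RT ln(Qₚ/Kₚ) = (8.314 J mol⁻¹ K⁻¹)(500 K) × ln(23.0/127)
   = (4.157 kJ/mol)(-1.709) = -7.10 kJ/mol
ΔG < 0, so the forward reaction is spontaneous (proceeds forward).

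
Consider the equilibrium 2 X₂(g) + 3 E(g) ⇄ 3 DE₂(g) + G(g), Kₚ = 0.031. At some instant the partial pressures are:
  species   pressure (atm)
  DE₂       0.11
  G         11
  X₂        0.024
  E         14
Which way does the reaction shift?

Qₚ = P(DE₂)³·P(G) / (P(X₂)²·P(E)³) = (0.11)³·(11) / ((0.024)²·(14)³) = 0.0093
Qₚ = 0.0093 < Kₚ = 0.031, so the forward reaction proceeds.

in the forward direction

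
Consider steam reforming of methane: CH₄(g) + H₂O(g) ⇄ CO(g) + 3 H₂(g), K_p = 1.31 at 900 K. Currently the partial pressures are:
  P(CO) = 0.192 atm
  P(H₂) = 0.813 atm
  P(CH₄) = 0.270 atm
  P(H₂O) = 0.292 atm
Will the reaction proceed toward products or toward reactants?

at equilibrium

Q_p = P(CO)·P(H₂)³ / (P(CH₄)·P(H₂O)) = (0.192)·(0.813)³ / ((0.270)·(0.292)) = 1.31
Q_p = 1.31 = K_p, so the system is already at equilibrium.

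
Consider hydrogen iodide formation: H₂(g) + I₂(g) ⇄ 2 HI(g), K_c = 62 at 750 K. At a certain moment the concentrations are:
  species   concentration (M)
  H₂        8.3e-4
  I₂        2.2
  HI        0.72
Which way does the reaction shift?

to the left

Q_c = [HI]² / ([H₂]·[I₂]) = (0.72)² / ((8.3e-4)·(2.2)) = 280
Q_c = 280 > K_c = 62, so the reverse reaction proceeds.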